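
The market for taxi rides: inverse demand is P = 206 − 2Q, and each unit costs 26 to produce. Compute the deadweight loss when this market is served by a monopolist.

Competitive firms price at marginal cost: P = 26, giving Q = 90.
A monopolist chooses Q where MR = MC. MR = 206 − 4Q; setting this equal to 26 gives Q = 45 and P = 116.
DWL is the triangle between Q = 45 and Q = 90: ½·(90 − 45)·(116 − 26) = 2025.

DWL = 2025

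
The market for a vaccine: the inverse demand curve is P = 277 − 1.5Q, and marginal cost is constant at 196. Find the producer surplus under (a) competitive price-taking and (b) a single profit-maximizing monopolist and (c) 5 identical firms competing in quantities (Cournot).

Competition: PS = 0; Monopoly: PS = 1093.5; Cournot: PS = 607.5

Under competition P = MC = 196, so Q = (277 − 196)/1.5 = 54.
PS = (196 − 196)·54 = 0.
The monopolist equates marginal revenue to marginal cost: 277 − 3Q = 196, so Q = 27. From demand, P = 236.5.
PS = (236.5 − 196)·27 = 1093.5.
Cournot with 5 identical firms: the symmetric best-response condition is 277 − 9q = 196. Each firm produces q = 9, total output Q = 45, price P = 209.5.
PS = (209.5 − 196)·45 = 607.5.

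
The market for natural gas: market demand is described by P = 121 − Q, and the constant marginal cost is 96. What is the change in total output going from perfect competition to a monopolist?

Total output falls by 12.5

Competitive firms price at marginal cost: P = 96, giving Q = 25.
Monopoly sets MR = MC: 121 − 2Q = 96 ⇒ Q = 12.5, P = 121 − 12.5 = 108.5.
Change in total output: 12.5 − 25 = −12.5.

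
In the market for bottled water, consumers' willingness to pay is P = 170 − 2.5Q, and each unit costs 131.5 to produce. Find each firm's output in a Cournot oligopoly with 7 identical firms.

Cournot with 7 identical firms: the symmetric best-response condition is 170 − 20q = 131.5. Each firm produces q = 1.925, total output Q = 13.475, price P = 2181/16.

q_i = 1.925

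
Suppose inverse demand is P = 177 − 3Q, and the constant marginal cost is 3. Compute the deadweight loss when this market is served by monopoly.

DWL = 1261.5

Under competition P = MC = 3, so Q = (177 − 3)/3 = 58.
Monopoly sets MR = MC: 177 − 6Q = 3 ⇒ Q = 29, P = 177 − 3·29 = 90.
DWL is the triangle between Q = 29 and Q = 58: ½·(58 − 29)·(90 − 3) = 1261.5.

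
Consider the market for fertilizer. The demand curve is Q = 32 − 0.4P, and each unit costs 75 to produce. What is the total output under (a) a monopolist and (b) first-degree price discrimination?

Monopoly: Q = 1; Perfect PD: Q = 2

Inverting demand: P = 80 − 2.5Q.
Monopoly sets MR = MC: 80 − 5Q = 75 ⇒ Q = 1, P = 80 − 2.5·1 = 77.5.
A perfectly discriminating monopolist sells every unit with P(Q) ≥ MC(Q), so output equals the competitive quantity Q = 2. Each buyer pays their reservation price, so CS = 0 and the firm captures all surplus.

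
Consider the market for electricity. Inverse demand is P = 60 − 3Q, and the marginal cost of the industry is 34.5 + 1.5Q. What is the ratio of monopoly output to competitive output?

Q_m/Q_c = 0.6

The monopolist equates marginal revenue to marginal cost: 60 − 6Q = 34.5 + 1.5Q, so Q = 3.4. From demand, P = 49.8.
Competitive equilibrium sets price equal to marginal cost: 60 − 3Q = 34.5 + 1.5Q, so Q = 17/3 and P = 43.
Ratio Q_m/Q_c = 3.4/(17/3) = 0.6.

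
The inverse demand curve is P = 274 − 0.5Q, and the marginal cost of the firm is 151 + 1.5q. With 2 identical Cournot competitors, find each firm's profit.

π_i = 2101.25

With 2 symmetric Cournot firms, each firm's FOC gives 274 − 1.5q = 151 + 1.5q, so q = 41, Q = 2·41 = 82, and P = 233.
Each firm's profit = 233·41 − (151·41 + ½·1.5·41²) = 2101.25.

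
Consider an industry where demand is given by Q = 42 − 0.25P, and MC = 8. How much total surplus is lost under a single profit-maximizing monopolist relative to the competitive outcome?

Inverting demand: P = 168 − 4Q.
Under competition P = MC = 8, so Q = (168 − 8)/4 = 40.
Monopoly sets MR = MC: 168 − 8Q = 8 ⇒ Q = 20, P = 168 − 4·20 = 88.
DWL is the triangle between Q = 20 and Q = 40: ½·(40 − 20)·(88 − 8) = 800.

DWL = 800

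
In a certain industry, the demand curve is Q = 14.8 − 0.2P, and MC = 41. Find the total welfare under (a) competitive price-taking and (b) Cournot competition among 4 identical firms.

Inverting demand: P = 74 − 5Q.
Under competition P = MC = 41, so Q = (74 − 41)/5 = 6.6.
CS = ½·(74 − 41)·6.6 = 108.9; PS = (41 − 41)·6.6 = 0; TS = 108.9.
With 4 symmetric Cournot firms, each firm's FOC gives 74 − 25q = 41, so q = 1.32, Q = 4·1.32 = 5.28, and P = 47.6.
CS = ½·(74 − 47.6)·5.28 = 69.696; PS = (47.6 − 41)·5.28 = 34.848; TS = 104.544.

Competition: TS = 108.9; Cournot: TS = 104.544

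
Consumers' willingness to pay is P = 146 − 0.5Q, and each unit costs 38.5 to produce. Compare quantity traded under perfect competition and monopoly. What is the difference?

Under competition P = MC = 38.5, so Q = (146 − 38.5)/0.5 = 215.
The monopolist equates marginal revenue to marginal cost: 146 − Q = 38.5, so Q = 107.5. From demand, P = 92.25.
Change in quantity traded: 107.5 − 215 = −107.5.

Quantity traded falls by 107.5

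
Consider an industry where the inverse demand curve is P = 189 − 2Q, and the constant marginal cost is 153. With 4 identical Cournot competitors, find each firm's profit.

With 4 symmetric Cournot firms, each firm's FOC gives 189 − 10q = 153, so q = 3.6, Q = 4·3.6 = 14.4, and P = 160.2.
Each firm's profit = (160.2 − 153)·3.6 = 25.92.

π_i = 25.92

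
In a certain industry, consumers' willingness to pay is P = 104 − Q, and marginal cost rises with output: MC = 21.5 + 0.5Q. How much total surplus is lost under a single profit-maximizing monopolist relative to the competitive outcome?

DWL = 363

Competitive equilibrium sets price equal to marginal cost: 104 − Q = 21.5 + 0.5Q, so Q = 55 and P = 49.
A monopolist chooses Q where MR = MC. MR = 104 − 2Q; setting this equal to 21.5 + 0.5Q gives Q = 33 and P = 71.
CS = ½·(104 − 49)·55 = 1512.5; PS = (49·55 − 21.5·55 − ½·0.5·55²) = 756.25; TS = 2268.75.
CS = ½·(104 − 71)·33 = 544.5; PS = (71·33 − 21.5·33 − ½·0.5·33²) = 1361.25; TS = 1905.75.
DWL = 2268.75 − 1905.75 = 363.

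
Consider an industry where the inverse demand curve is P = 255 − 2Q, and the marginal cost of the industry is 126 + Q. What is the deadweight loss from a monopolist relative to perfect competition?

Competitive equilibrium sets price equal to marginal cost: 255 − 2Q = 126 + Q, so Q = 43 and P = 169.
Monopoly sets MR = MC: 255 − 4Q = 126 + Q ⇒ Q = 25.8, P = 255 − 2·25.8 = 203.4.
CS = ½·(255 − 169)·43 = 1849; PS = (169·43 − 126·43 − ½·1·43²) = 924.5; TS = 2773.5.
CS = ½·(255 − 203.4)·25.8 = 665.64; PS = (203.4·25.8 − 126·25.8 − ½·1·25.8²) = 1664.1; TS = 2329.74.
DWL = 2773.5 − 2329.74 = 443.76.

DWL = 443.76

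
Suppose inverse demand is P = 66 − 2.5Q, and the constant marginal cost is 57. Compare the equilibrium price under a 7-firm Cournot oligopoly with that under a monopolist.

Cournot with 7 identical firms: the symmetric best-response condition is 66 − 20q = 57. Each firm produces q = 0.45, total output Q = 3.15, price P = 58.125.
The monopolist equates marginal revenue to marginal cost: 66 − 5Q = 57, so Q = 1.8. From demand, P = 61.5.

Cournot: P = 58.125; Monopoly: P = 61.5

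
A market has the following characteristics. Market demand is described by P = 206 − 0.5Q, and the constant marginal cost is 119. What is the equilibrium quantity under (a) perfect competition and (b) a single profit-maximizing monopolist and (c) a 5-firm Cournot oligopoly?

Competition: Q = 174; Monopoly: Q = 87; Cournot: Q = 145

Under competition P = MC = 119, so Q = (206 − 119)/0.5 = 174.
A monopolist chooses Q where MR = MC. MR = 206 − Q; setting this equal to 119 gives Q = 87 and P = 162.5.
Cournot with 5 identical firms: the symmetric best-response condition is 206 − 3q = 119. Each firm produces q = 29, total output Q = 145, price P = 133.5.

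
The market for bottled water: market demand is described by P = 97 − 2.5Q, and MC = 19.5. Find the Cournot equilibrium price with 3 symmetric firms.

In a 3-firm Cournot equilibrium, symmetry and the first-order condition give q = (97 − 19.5)/(10) = 7.75. So Q = 23.25 and P = 38.875.

P = 38.875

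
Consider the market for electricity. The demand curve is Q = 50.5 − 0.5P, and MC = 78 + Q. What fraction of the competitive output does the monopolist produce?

Inverting demand: P = 101 − 2Q.
A monopolist chooses Q where MR = MC. MR = 101 − 4Q; setting this equal to 78 + Q gives Q = 4.6 and P = 91.8.
Under competition P = MC: 101 − 2Q = 78 + Q ⇒ Q = 23/3, P = 257/3.
Ratio Q_m/Q_c = 4.6/(23/3) = 0.6.

Q_m/Q_c = 0.6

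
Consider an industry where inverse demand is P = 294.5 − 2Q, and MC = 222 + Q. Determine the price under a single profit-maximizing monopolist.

A monopolist chooses Q where MR = MC. MR = 294.5 − 4Q; setting this equal to 222 + Q gives Q = 14.5 and P = 265.5.

P = 265.5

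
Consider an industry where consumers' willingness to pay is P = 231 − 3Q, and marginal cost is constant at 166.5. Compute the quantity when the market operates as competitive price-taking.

Perfect competition: P = MC = 166.5, so 231 − 3Q = 166.5 and Q = 21.5.

Q = 21.5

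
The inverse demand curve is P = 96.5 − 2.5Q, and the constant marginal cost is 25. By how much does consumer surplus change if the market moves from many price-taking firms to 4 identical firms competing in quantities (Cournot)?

CS falls by 368.082

Under competition P = MC = 25, so Q = (96.5 − 25)/2.5 = 28.6.
CS = ½·(96.5 − 25)·28.6 = 1022.45.
With 4 symmetric Cournot firms, each firm's FOC gives 96.5 − 12.5q = 25, so q = 5.72, Q = 4·5.72 = 22.88, and P = 39.3.
CS = ½·(96.5 − 39.3)·22.88 = 654.368.
Change in consumer surplus: 654.368 − 1022.45 = −368.082.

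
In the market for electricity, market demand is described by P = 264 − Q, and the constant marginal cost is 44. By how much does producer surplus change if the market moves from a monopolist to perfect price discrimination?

PS rises by 12100

The monopolist equates marginal revenue to marginal cost: 264 − 2Q = 44, so Q = 110. From demand, P = 154.
PS = (154 − 44)·110 = 12100.
A perfectly discriminating monopolist sells every unit with P(Q) ≥ MC(Q), so output equals the competitive quantity Q = 220. Each buyer pays their reservation price, so CS = 0 and the firm captures all surplus.
PS = ½·(264 − 44)·220 = 24200.
Change in producer surplus: 24200 − 12100 = 12100.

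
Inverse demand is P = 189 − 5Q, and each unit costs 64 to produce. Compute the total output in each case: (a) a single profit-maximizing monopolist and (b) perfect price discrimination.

Monopoly: Q = 12.5; Perfect PD: Q = 25

A monopolist chooses Q where MR = MC. MR = 189 − 10Q; setting this equal to 64 gives Q = 12.5 and P = 126.5.
Under first-degree price discrimination the firm charges each unit its demand price and produces up to where P = MC, i.e. Q = 25. Consumer surplus is zero; producer surplus equals total surplus.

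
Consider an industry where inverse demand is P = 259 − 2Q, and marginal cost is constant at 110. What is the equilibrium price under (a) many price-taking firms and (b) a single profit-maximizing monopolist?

Competitive firms price at marginal cost: P = 110, giving Q = 74.5.
A monopolist chooses Q where MR = MC. MR = 259 − 4Q; setting this equal to 110 gives Q = 37.25 and P = 184.5.

Competition: P = 110; Monopoly: P = 184.5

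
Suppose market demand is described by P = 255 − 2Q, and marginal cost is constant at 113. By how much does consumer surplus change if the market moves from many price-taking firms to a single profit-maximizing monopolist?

Perfect competition: P = MC = 113, so 255 − 2Q = 113 and Q = 71.
CS = ½·(255 − 113)·71 = 5041.
Monopoly sets MR = MC: 255 − 4Q = 113 ⇒ Q = 35.5, P = 255 − 2·35.5 = 184.
CS = ½·(255 − 184)·35.5 = 1260.25.
Change in consumer surplus: 1260.25 − 5041 = −3780.75.

CS falls by 3780.75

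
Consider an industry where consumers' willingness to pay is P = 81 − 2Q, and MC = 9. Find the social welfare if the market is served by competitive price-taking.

TS = 1296

Perfect competition: P = MC = 9, so 81 − 2Q = 9 and Q = 36.
CS = ½·(81 − 9)·36 = 1296; PS = (9 − 9)·36 = 0; TS = 1296.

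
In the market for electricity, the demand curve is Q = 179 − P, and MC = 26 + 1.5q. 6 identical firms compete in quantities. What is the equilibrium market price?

P = 71

Inverting demand: P = 179 − Q.
In a 6-firm Cournot equilibrium, symmetry and the first-order condition give q = (179 − 26)/(8.5) = 18. So Q = 108 and P = 71.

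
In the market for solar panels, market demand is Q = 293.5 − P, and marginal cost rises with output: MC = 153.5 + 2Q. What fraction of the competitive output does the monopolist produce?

Q_m/Q_c = 0.75

Inverting demand: P = 293.5 − Q.
A monopolist chooses Q where MR = MC. MR = 293.5 − 2Q; setting this equal to 153.5 + 2Q gives Q = 35 and P = 258.5.
Under competition P = MC: 293.5 − Q = 153.5 + 2Q ⇒ Q = 140/3, P = 1481/6.
Ratio Q_m/Q_c = 35/(140/3) = 0.75.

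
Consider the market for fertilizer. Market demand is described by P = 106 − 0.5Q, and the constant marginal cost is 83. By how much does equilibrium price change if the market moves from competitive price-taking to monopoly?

Equilibrium price rises by 11.5

Perfect competition: P = MC = 83, so 106 − 0.5Q = 83 and Q = 46.
Monopoly sets MR = MC: 106 − Q = 83 ⇒ Q = 23, P = 106 − 0.5·23 = 94.5.
Change in equilibrium price: 94.5 − 83 = 11.5.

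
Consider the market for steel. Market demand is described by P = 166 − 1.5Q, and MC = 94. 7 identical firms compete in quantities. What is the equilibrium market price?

P = 103

In a 7-firm Cournot equilibrium, symmetry and the first-order condition give q = (166 − 94)/(12) = 6. So Q = 42 and P = 103.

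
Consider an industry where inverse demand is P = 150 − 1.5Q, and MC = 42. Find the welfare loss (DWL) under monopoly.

Perfect competition: P = MC = 42, so 150 − 1.5Q = 42 and Q = 72.
A monopolist chooses Q where MR = MC. MR = 150 − 3Q; setting this equal to 42 gives Q = 36 and P = 96.
DWL is the triangle between Q = 36 and Q = 72: ½·(72 − 36)·(96 − 42) = 972.

DWL = 972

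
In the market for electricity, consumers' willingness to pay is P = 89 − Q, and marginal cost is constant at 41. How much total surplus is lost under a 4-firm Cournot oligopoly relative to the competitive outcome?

DWL = 46.08

Perfect competition: P = MC = 41, so 89 − Q = 41 and Q = 48.
With 4 symmetric Cournot firms, each firm's FOC gives 89 − 5q = 41, so q = 9.6, Q = 4·9.6 = 38.4, and P = 50.6.
DWL is the triangle between Q = 38.4 and Q = 48: ½·(48 − 38.4)·(50.6 − 41) = 46.08.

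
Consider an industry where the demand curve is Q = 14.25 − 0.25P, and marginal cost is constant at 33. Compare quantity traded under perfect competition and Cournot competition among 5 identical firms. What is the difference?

Inverting demand: P = 57 − 4Q.
Perfect competition: P = MC = 33, so 57 − 4Q = 33 and Q = 6.
With 5 symmetric Cournot firms, each firm's FOC gives 57 − 24q = 33, so q = 1, Q = 5·1 = 5, and P = 37.
Change in quantity traded: 5 − 6 = −1.

Quantity traded falls by 1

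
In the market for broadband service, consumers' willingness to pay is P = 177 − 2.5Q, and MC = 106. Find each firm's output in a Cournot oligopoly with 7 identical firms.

q_i = 3.55

In a 7-firm Cournot equilibrium, symmetry and the first-order condition give q = (177 − 106)/(20) = 3.55. So Q = 24.85 and P = 114.875.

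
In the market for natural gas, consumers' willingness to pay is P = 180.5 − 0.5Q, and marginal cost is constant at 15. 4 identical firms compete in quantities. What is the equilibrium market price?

In a 4-firm Cournot equilibrium, symmetry and the first-order condition give q = (180.5 − 15)/(2.5) = 66.2. So Q = 264.8 and P = 48.1.

P = 48.1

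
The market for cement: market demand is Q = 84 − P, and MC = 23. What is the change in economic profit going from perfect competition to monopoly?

Inverting demand: P = 84 − Q.
Competitive firms price at marginal cost: P = 23, giving Q = 61.
Profit = (23 − 23)·61 = 0.
The monopolist equates marginal revenue to marginal cost: 84 − 2Q = 23, so Q = 30.5. From demand, P = 53.5.
Profit = (53.5 − 23)·30.5 = 930.25.
Change in economic profit: 930.25 − 0 = 930.25.

Economic profit rises by 930.25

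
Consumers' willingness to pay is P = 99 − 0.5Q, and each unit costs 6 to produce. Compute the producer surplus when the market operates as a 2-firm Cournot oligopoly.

PS = 3844

With 2 symmetric Cournot firms, each firm's FOC gives 99 − 1.5q = 6, so q = 62, Q = 2·62 = 124, and P = 37.
PS = (37 − 6)·124 = 3844.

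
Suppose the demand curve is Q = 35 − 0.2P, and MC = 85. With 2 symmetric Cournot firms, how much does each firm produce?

Inverting demand: P = 175 − 5Q.
With 2 symmetric Cournot firms, each firm's FOC gives 175 − 15q = 85, so q = 6, Q = 2·6 = 12, and P = 115.

q_i = 6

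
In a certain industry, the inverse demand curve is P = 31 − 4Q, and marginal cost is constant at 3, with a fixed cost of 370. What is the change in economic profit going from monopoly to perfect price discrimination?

π rises by 49

Monopoly sets MR = MC: 31 − 8Q = 3 ⇒ Q = 3.5, P = 31 − 4·3.5 = 17.
Profit = (17 − 3)·3.5 − 370 = −321.
A perfectly discriminating monopolist sells every unit with P(Q) ≥ MC(Q), so output equals the competitive quantity Q = 7. Each buyer pays their reservation price, so CS = 0 and the firm captures all surplus.
PS equals the full surplus area, 98. Profit = 98 − 370 = −272.
Change in economic profit: −272 − −321 = 49.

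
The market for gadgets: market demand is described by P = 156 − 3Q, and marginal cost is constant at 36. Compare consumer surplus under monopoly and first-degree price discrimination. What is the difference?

A monopolist chooses Q where MR = MC. MR = 156 − 6Q; setting this equal to 36 gives Q = 20 and P = 96.
CS = ½·(156 − 96)·20 = 600.
Under first-degree price discrimination the firm charges each unit its demand price and produces up to where P = MC, i.e. Q = 40. Consumer surplus is zero; producer surplus equals total surplus.
CS = 0.
Change in consumer surplus: 0 − 600 = −600.

Consumer surplus falls by 600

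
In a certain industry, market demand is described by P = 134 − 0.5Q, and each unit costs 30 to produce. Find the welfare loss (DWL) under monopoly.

DWL = 2704

Perfect competition: P = MC = 30, so 134 − 0.5Q = 30 and Q = 208.
Monopoly sets MR = MC: 134 − Q = 30 ⇒ Q = 104, P = 134 − 0.5·104 = 82.
DWL is the triangle between Q = 104 and Q = 208: ½·(208 − 104)·(82 − 30) = 2704.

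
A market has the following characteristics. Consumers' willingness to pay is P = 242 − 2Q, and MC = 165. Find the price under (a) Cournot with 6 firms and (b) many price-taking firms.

Cournot: P = 176; Competition: P = 165

Cournot with 6 identical firms: the symmetric best-response condition is 242 − 14q = 165. Each firm produces q = 5.5, total output Q = 33, price P = 176.
Under competition P = MC = 165, so Q = (242 − 165)/2 = 38.5.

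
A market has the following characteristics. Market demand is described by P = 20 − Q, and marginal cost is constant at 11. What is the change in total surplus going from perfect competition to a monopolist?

Perfect competition: P = MC = 11, so 20 − Q = 11 and Q = 9.
CS = ½·(20 − 11)·9 = 40.5; PS = (11 − 11)·9 = 0; TS = 40.5.
Monopoly sets MR = MC: 20 − 2Q = 11 ⇒ Q = 4.5, P = 20 − 4.5 = 15.5.
CS = ½·(20 − 15.5)·4.5 = 10.125; PS = (15.5 − 11)·4.5 = 20.25; TS = 30.375.
Change in total surplus: 30.375 − 40.5 = −10.125.

Total surplus falls by 10.125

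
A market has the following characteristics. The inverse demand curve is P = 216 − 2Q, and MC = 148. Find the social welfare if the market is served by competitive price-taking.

TS = 1156

Under competition P = MC = 148, so Q = (216 − 148)/2 = 34.
CS = ½·(216 − 148)·34 = 1156; PS = (148 − 148)·34 = 0; TS = 1156.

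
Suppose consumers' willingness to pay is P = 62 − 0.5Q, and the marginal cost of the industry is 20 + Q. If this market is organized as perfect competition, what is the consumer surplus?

CS = 196

Under competition P = MC: 62 − 0.5Q = 20 + Q ⇒ Q = 28, P = 48.
CS = ½·(62 − 48)·28 = 196.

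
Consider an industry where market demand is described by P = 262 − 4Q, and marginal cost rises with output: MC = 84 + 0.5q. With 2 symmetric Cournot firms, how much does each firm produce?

q_i = 14.24

With 2 symmetric Cournot firms, each firm's FOC gives 262 − 12q = 84 + 0.5q, so q = 14.24, Q = 2·14.24 = 28.48, and P = 148.08.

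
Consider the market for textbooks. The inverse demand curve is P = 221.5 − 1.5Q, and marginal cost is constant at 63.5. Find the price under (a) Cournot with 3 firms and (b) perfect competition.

Cournot: P = 103; Competition: P = 63.5

With 3 symmetric Cournot firms, each firm's FOC gives 221.5 − 6q = 63.5, so q = 79/3, Q = 3·79/3 = 79, and P = 103.
Competitive firms price at marginal cost: P = 63.5, giving Q = 316/3.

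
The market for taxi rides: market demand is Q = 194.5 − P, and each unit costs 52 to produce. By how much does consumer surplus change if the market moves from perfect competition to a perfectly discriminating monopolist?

Inverting demand: P = 194.5 − Q.
Perfect competition: P = MC = 52, so 194.5 − Q = 52 and Q = 142.5.
CS = ½·(194.5 − 52)·142.5 = 10153.125.
With perfect price discrimination, output is the efficient level Q = 142.5 (where demand meets MC), but every buyer pays their willingness to pay: CS = 0 and PS = total surplus.
CS = 0.
Change in consumer surplus: 0 − 10153.125 = −10153.125.

CS falls by 10153.125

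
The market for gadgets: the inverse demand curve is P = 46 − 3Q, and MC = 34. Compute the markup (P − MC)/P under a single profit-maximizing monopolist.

Lerner index = 0.15

Monopoly sets MR = MC: 46 − 6Q = 34 ⇒ Q = 2, P = 46 − 3·2 = 40.
Lerner index = (P − MC)/P = (40 − 34)/40 = 0.15.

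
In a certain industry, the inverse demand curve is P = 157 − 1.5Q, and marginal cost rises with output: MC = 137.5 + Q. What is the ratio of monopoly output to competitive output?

The monopolist equates marginal revenue to marginal cost: 157 − 3Q = 137.5 + Q, so Q = 4.875. From demand, P = 2395/16.
Under competition P = MC: 157 − 1.5Q = 137.5 + Q ⇒ Q = 7.8, P = 145.3.
Ratio Q_m/Q_c = 4.875/7.8 = 0.625.

Q_m/Q_c = 0.625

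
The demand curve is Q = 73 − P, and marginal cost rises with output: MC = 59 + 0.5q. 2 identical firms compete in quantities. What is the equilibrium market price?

Inverting demand: P = 73 − Q.
In a 2-firm Cournot equilibrium, symmetry and the first-order condition give q = (73 − 59)/(3.5) = 4. So Q = 8 and P = 65.

P = 65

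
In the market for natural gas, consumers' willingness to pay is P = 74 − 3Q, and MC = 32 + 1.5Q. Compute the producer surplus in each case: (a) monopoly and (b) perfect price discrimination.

The monopolist equates marginal revenue to marginal cost: 74 − 6Q = 32 + 1.5Q, so Q = 5.6. From demand, P = 57.2.
PS = P·Q − VC(Q) = 57.2·5.6 − (32·5.6 + ½·1.5·5.6²) = 117.6.
Under first-degree price discrimination the firm charges each unit its demand price and produces up to where P = MC, i.e. Q = 28/3. Consumer surplus is zero; producer surplus equals total surplus.
PS = ½·(74 − 32)·28/3 = 196.

Monopoly: PS = 117.6; Perfect PD: PS = 196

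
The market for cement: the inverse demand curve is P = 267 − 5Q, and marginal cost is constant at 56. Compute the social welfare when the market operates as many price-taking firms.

TS = 4452.1

Under competition P = MC = 56, so Q = (267 − 56)/5 = 42.2.
CS = ½·(267 − 56)·42.2 = 4452.1; PS = (56 − 56)·42.2 = 0; TS = 4452.1.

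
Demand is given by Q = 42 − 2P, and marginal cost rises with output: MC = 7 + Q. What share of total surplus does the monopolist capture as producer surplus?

Inverting demand: P = 21 − 0.5Q.
The monopolist equates marginal revenue to marginal cost: 21 − Q = 7 + Q, so Q = 7. From demand, P = 17.5.
CS = ½·(21 − 17.5)·7 = 12.25.
PS = P·Q − VC(Q) = 17.5·7 − (7·7 + ½·1·7²) = 49.
Share captured = PS/TS = 49/61.25 = 0.8.

PS/TS = 0.8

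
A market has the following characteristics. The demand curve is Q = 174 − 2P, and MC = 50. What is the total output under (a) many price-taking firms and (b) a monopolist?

Inverting demand: P = 87 − 0.5Q.
Competitive firms price at marginal cost: P = 50, giving Q = 74.
The monopolist equates marginal revenue to marginal cost: 87 − Q = 50, so Q = 37. From demand, P = 68.5.

Competition: Q = 74; Monopoly: Q = 37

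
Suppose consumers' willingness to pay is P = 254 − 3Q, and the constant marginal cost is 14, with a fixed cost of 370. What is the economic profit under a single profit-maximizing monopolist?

The monopolist equates marginal revenue to marginal cost: 254 − 6Q = 14, so Q = 40. From demand, P = 134.
Profit = (134 − 14)·40 − 370 = 4430.

Profit = 4430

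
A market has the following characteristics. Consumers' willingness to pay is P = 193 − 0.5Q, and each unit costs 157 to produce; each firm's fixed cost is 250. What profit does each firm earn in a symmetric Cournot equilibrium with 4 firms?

In a 4-firm Cournot equilibrium, symmetry and the first-order condition give q = (193 − 157)/(2.5) = 14.4. So Q = 57.6 and P = 164.2.
Each firm's profit = (164.2 − 157)·14.4 − 250 = −146.32.

π_i = −146.32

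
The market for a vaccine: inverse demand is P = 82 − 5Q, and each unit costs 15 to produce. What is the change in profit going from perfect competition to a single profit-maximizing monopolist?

Profit rises by 224.45

Perfect competition: P = MC = 15, so 82 − 5Q = 15 and Q = 13.4.
Profit = (15 − 15)·13.4 = 0.
The monopolist equates marginal revenue to marginal cost: 82 − 10Q = 15, so Q = 6.7. From demand, P = 48.5.
Profit = (48.5 − 15)·6.7 = 224.45.
Change in profit: 224.45 − 0 = 224.45.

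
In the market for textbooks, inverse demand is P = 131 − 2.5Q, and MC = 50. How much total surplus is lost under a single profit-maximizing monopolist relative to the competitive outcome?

Under competition P = MC = 50, so Q = (131 − 50)/2.5 = 32.4.
A monopolist chooses Q where MR = MC. MR = 131 − 5Q; setting this equal to 50 gives Q = 16.2 and P = 90.5.
DWL is the triangle between Q = 16.2 and Q = 32.4: ½·(32.4 − 16.2)·(90.5 − 50) = 328.05.

DWL = 328.05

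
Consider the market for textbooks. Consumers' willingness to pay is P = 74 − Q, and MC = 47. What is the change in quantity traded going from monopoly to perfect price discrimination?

Q rises by 13.5

Monopoly sets MR = MC: 74 − 2Q = 47 ⇒ Q = 13.5, P = 74 − 13.5 = 60.5.
A perfectly discriminating monopolist sells every unit with P(Q) ≥ MC(Q), so output equals the competitive quantity Q = 27. Each buyer pays their reservation price, so CS = 0 and the firm captures all surplus.
Change in quantity traded: 27 − 13.5 = 13.5.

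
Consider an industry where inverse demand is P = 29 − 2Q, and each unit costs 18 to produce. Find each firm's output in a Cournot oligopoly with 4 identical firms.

q_i = 1.1

With 4 symmetric Cournot firms, each firm's FOC gives 29 − 10q = 18, so q = 1.1, Q = 4·1.1 = 4.4, and P = 20.2.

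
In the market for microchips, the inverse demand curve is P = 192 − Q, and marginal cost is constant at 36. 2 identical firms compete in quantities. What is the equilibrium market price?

P = 88

In a 2-firm Cournot equilibrium, symmetry and the first-order condition give q = (192 − 36)/(3) = 52. So Q = 104 and P = 88.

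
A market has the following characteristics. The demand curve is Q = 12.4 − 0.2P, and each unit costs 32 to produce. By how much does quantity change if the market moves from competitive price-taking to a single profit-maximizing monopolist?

Inverting demand: P = 62 − 5Q.
Competitive firms price at marginal cost: P = 32, giving Q = 6.
Monopoly sets MR = MC: 62 − 10Q = 32 ⇒ Q = 3, P = 62 − 5·3 = 47.
Change in quantity: 3 − 6 = −3.

Q falls by 3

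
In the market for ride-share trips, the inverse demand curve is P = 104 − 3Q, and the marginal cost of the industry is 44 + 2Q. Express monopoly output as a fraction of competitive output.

Q_m/Q_c = 0.625

Monopoly sets MR = MC: 104 − 6Q = 44 + 2Q ⇒ Q = 7.5, P = 104 − 3·7.5 = 81.5.
Under competition P = MC: 104 − 3Q = 44 + 2Q ⇒ Q = 12, P = 68.
Ratio Q_m/Q_c = 7.5/12 = 0.625.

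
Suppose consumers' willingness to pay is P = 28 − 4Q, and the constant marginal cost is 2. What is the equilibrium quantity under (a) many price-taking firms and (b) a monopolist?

Under competition P = MC = 2, so Q = (28 − 2)/4 = 6.5.
The monopolist equates marginal revenue to marginal cost: 28 − 8Q = 2, so Q = 3.25. From demand, P = 15.

Competition: Q = 6.5; Monopoly: Q = 3.25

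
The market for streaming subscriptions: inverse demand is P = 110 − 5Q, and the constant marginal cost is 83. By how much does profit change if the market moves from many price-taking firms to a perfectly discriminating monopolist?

Perfect competition: P = MC = 83, so 110 − 5Q = 83 and Q = 5.4.
Profit = (83 − 83)·5.4 = 0.
With perfect price discrimination, output is the efficient level Q = 5.4 (where demand meets MC), but every buyer pays their willingness to pay: CS = 0 and PS = total surplus.
PS equals the full surplus area, 72.9. Profit = 72.9 = 72.9.
Change in profit: 72.9 − 0 = 72.9.

π rises by 72.9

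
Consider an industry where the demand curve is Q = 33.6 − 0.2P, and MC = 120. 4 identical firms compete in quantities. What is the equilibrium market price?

P = 129.6

Inverting demand: P = 168 − 5Q.
With 4 symmetric Cournot firms, each firm's FOC gives 168 − 25q = 120, so q = 1.92, Q = 4·1.92 = 7.68, and P = 129.6.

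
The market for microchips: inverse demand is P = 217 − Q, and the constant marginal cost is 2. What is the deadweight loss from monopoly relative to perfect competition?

Competitive firms price at marginal cost: P = 2, giving Q = 215.
The monopolist equates marginal revenue to marginal cost: 217 − 2Q = 2, so Q = 107.5. From demand, P = 109.5.
DWL is the triangle between Q = 107.5 and Q = 215: ½·(215 − 107.5)·(109.5 − 2) = 5778.125.

DWL = 5778.125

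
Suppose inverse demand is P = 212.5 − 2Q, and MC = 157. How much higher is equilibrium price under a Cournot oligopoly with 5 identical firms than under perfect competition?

P rises by 9.25

Under competition P = MC = 157, so Q = (212.5 − 157)/2 = 27.75.
In a 5-firm Cournot equilibrium, symmetry and the first-order condition give q = (212.5 − 157)/(12) = 4.625. So Q = 23.125 and P = 166.25.
Change in equilibrium price: 166.25 − 157 = 9.25.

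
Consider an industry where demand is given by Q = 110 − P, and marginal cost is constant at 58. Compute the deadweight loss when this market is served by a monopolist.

Inverting demand: P = 110 − Q.
Competitive firms price at marginal cost: P = 58, giving Q = 52.
The monopolist equates marginal revenue to marginal cost: 110 − 2Q = 58, so Q = 26. From demand, P = 84.
DWL is the triangle between Q = 26 and Q = 52: ½·(52 − 26)·(84 − 58) = 338.

DWL = 338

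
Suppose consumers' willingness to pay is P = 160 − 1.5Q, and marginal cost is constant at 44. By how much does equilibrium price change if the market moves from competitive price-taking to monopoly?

Competitive firms price at marginal cost: P = 44, giving Q = 232/3.
Monopoly sets MR = MC: 160 − 3Q = 44 ⇒ Q = 116/3, P = 160 − 1.5·116/3 = 102.
Change in equilibrium price: 102 − 44 = 58.

P rises by 58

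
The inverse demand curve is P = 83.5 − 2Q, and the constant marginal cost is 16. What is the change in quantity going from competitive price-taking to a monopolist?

Q falls by 16.875

Perfect competition: P = MC = 16, so 83.5 − 2Q = 16 and Q = 33.75.
A monopolist chooses Q where MR = MC. MR = 83.5 − 4Q; setting this equal to 16 gives Q = 16.875 and P = 49.75.
Change in quantity: 16.875 − 33.75 = −16.875.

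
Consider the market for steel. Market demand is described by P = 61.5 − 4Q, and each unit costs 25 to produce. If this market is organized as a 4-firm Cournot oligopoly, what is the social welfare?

TS = 159.87

In a 4-firm Cournot equilibrium, symmetry and the first-order condition give q = (61.5 − 25)/(20) = 1.825. So Q = 7.3 and P = 32.3.
CS = ½·(61.5 − 32.3)·7.3 = 106.58; PS = (32.3 − 25)·7.3 = 53.29; TS = 159.87.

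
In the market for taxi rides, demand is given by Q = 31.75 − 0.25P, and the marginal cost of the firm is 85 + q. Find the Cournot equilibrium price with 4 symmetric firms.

Inverting demand: P = 127 − 4Q.
Cournot with 4 identical firms: the symmetric best-response condition is 127 − 20q = 85 + q. Each firm produces q = 2, total output Q = 8, price P = 95.

P = 95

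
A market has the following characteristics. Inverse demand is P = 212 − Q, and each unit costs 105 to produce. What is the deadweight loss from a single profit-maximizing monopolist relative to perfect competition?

Perfect competition: P = MC = 105, so 212 − Q = 105 and Q = 107.
Monopoly sets MR = MC: 212 − 2Q = 105 ⇒ Q = 53.5, P = 212 − 53.5 = 158.5.
DWL is the triangle between Q = 53.5 and Q = 107: ½·(107 − 53.5)·(158.5 − 105) = 1431.125.

DWL = 1431.125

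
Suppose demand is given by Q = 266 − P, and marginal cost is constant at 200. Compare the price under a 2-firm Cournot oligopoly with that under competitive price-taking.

Inverting demand: P = 266 − Q.
With 2 symmetric Cournot firms, each firm's FOC gives 266 − 3q = 200, so q = 22, Q = 2·22 = 44, and P = 222.
Competitive firms price at marginal cost: P = 200, giving Q = 66.

Cournot: P = 222; Competition: P = 200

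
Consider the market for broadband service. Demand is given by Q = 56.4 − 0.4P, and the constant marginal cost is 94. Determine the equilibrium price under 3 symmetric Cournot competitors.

Inverting demand: P = 141 − 2.5Q.
With 3 symmetric Cournot firms, each firm's FOC gives 141 − 10q = 94, so q = 4.7, Q = 3·4.7 = 14.1, and P = 105.75.

P = 105.75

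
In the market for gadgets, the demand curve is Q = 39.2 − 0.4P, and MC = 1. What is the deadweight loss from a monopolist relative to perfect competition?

Inverting demand: P = 98 − 2.5Q.
Competitive firms price at marginal cost: P = 1, giving Q = 38.8.
Monopoly sets MR = MC: 98 − 5Q = 1 ⇒ Q = 19.4, P = 98 − 2.5·19.4 = 49.5.
DWL is the triangle between Q = 19.4 and Q = 38.8: ½·(38.8 − 19.4)·(49.5 − 1) = 470.45.

DWL = 470.45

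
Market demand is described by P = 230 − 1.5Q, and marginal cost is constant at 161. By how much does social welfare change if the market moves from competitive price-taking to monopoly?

Social welfare falls by 396.75

Competitive firms price at marginal cost: P = 161, giving Q = 46.
CS = ½·(230 − 161)·46 = 1587; PS = (161 − 161)·46 = 0; TS = 1587.
A monopolist chooses Q where MR = MC. MR = 230 − 3Q; setting this equal to 161 gives Q = 23 and P = 195.5.
CS = ½·(230 − 195.5)·23 = 396.75; PS = (195.5 − 161)·23 = 793.5; TS = 1190.25.
Change in social welfare: 1190.25 − 1587 = −396.75.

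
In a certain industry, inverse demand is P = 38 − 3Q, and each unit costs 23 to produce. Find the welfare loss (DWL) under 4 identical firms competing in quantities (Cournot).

Under competition P = MC = 23, so Q = (38 − 23)/3 = 5.
With 4 symmetric Cournot firms, each firm's FOC gives 38 − 15q = 23, so q = 1, Q = 4·1 = 4, and P = 26.
DWL is the triangle between Q = 4 and Q = 5: ½·(5 − 4)·(26 − 23) = 1.5.

DWL = 1.5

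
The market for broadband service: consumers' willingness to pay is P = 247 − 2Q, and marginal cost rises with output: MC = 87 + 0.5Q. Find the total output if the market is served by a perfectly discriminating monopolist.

Q = 64

Under first-degree price discrimination the firm charges each unit its demand price and produces up to where P = MC, i.e. Q = 64. Consumer surplus is zero; producer surplus equals total surplus.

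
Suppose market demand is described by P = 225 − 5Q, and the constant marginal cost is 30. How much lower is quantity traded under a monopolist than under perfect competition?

Under competition P = MC = 30, so Q = (225 − 30)/5 = 39.
A monopolist chooses Q where MR = MC. MR = 225 − 10Q; setting this equal to 30 gives Q = 19.5 and P = 127.5.
Change in quantity traded: 19.5 − 39 = −19.5.

Q falls by 19.5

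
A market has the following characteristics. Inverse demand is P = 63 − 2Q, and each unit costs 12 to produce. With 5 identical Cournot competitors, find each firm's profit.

Cournot with 5 identical firms: the symmetric best-response condition is 63 − 12q = 12. Each firm produces q = 4.25, total output Q = 21.25, price P = 20.5.
Each firm's profit = (20.5 − 12)·4.25 = 36.125.

π_i = 36.125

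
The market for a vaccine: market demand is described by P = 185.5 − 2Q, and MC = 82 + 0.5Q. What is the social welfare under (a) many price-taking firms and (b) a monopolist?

Competition: TS = 2142.45; Monopoly: TS = 1719.25

Competitive equilibrium sets price equal to marginal cost: 185.5 − 2Q = 82 + 0.5Q, so Q = 41.4 and P = 102.7.
CS = ½·(185.5 − 102.7)·41.4 = 1713.96; PS = (102.7·41.4 − 82·41.4 − ½·0.5·41.4²) = 428.49; TS = 2142.45.
The monopolist equates marginal revenue to marginal cost: 185.5 − 4Q = 82 + 0.5Q, so Q = 23. From demand, P = 139.5.
CS = ½·(185.5 − 139.5)·23 = 529; PS = (139.5·23 − 82·23 − ½·0.5·23²) = 1190.25; TS = 1719.25.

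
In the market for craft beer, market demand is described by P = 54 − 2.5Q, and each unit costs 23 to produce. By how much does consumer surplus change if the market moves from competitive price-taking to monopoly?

Perfect competition: P = MC = 23, so 54 − 2.5Q = 23 and Q = 12.4.
CS = ½·(54 − 23)·12.4 = 192.2.
A monopolist chooses Q where MR = MC. MR = 54 − 5Q; setting this equal to 23 gives Q = 6.2 and P = 38.5.
CS = ½·(54 − 38.5)·6.2 = 48.05.
Change in consumer surplus: 48.05 − 192.2 = −144.15.

CS falls by 144.15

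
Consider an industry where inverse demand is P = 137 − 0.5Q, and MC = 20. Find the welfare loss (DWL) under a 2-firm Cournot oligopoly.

DWL = 1521

Perfect competition: P = MC = 20, so 137 − 0.5Q = 20 and Q = 234.
Cournot with 2 identical firms: the symmetric best-response condition is 137 − 1.5q = 20. Each firm produces q = 78, total output Q = 156, price P = 59.
DWL is the triangle between Q = 156 and Q = 234: ½·(234 − 156)·(59 − 20) = 1521.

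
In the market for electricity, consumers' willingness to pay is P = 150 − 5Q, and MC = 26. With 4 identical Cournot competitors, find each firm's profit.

In a 4-firm Cournot equilibrium, symmetry and the first-order condition give q = (150 − 26)/(25) = 4.96. So Q = 19.84 and P = 50.8.
Each firm's profit = (50.8 − 26)·4.96 = 123.008.

π_i = 123.008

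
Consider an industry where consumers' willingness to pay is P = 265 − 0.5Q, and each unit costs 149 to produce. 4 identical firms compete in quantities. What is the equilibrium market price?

P = 172.2

With 4 symmetric Cournot firms, each firm's FOC gives 265 − 2.5q = 149, so q = 46.4, Q = 4·46.4 = 185.6, and P = 172.2.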